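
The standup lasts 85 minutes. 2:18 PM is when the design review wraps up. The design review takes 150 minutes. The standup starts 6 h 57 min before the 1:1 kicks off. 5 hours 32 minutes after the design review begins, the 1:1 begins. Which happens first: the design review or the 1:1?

The design review starts at 2:18 PM − 150 min = 11:48 AM.
The 1:1 starts at 11:48 AM + 332 min = 5:20 PM.
The design review starts at 11:48 AM and the 1:1 starts at 5:20 PM, so the design review is first.

the design review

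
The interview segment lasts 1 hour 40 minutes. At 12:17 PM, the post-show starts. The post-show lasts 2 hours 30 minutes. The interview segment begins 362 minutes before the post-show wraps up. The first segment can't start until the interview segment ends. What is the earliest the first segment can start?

10:25 AM

The post-show ends at 12:17 PM + 150 min = 2:47 PM.
The interview segment starts at 2:47 PM − 362 min = 8:45 AM.
The interview segment ends at 8:45 AM + 100 min = 10:25 AM.
The first segment is bounded by the interview segment, so the earliest it can start is 10:25 AM.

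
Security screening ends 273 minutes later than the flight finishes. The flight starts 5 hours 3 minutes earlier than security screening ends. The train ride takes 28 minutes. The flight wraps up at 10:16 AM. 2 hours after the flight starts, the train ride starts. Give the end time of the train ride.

Security screening ends at 10:16 AM + 273 min = 2:49 PM.
The flight starts at 2:49 PM − 303 min = 9:46 AM.
The train ride starts at 9:46 AM + 120 min = 11:46 AM.
The train ride ends at 11:46 AM + 28 min = 12:14 PM.

12:14 PM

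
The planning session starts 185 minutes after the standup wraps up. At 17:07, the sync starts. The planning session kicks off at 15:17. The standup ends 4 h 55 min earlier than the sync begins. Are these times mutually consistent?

The standup ends at 17:07 − 295 min = 12:12.
The planning session starts at 12:12 + 185 min = 15:17.
That matches the stated 15:17, so the schedule is consistent.

Yes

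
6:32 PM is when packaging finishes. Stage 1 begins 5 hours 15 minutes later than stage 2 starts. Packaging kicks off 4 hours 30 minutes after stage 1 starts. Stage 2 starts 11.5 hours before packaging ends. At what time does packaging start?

Stage 2 starts at 6:32 PM − 690 min = 7:02 AM.
Stage 1 starts at 7:02 AM + 315 min = 12:17 PM.
Packaging starts at 12:17 PM + 270 min = 4:47 PM.

4:47 PM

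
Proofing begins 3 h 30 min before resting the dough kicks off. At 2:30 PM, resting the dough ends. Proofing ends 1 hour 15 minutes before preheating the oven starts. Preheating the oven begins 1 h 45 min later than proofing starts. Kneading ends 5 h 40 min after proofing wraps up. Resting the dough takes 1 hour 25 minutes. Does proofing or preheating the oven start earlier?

proofing

Resting the dough starts at 2:30 PM − 85 min = 1:05 PM.
Proofing starts at 1:05 PM − 210 min = 9:35 AM.
Preheating the oven starts at 9:35 AM + 105 min = 11:20 AM.
Proofing starts at 9:35 AM and preheating the oven starts at 11:20 AM, so proofing is first.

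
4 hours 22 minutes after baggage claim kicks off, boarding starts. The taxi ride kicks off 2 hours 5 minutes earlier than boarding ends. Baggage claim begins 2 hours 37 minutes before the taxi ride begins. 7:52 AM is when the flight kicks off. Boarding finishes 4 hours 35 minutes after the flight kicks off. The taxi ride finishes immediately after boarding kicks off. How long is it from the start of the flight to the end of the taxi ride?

4 hours 15 minutes

Boarding ends at 7:52 AM + 275 min = 12:27 PM.
The taxi ride starts at 12:27 PM − 125 min = 10:22 AM.
Baggage claim starts at 10:22 AM − 157 min = 7:45 AM.
Boarding starts at 7:45 AM + 262 min = 12:07 PM.
So the taxi ride ends at 12:07 PM.
From 7:52 AM to 12:07 PM is 4 hours 15 minutes.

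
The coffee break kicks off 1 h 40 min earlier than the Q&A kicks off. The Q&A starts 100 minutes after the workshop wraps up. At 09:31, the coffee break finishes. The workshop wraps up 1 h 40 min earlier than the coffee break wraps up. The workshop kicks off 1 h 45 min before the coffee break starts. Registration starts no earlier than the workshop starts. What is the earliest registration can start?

The workshop ends at 09:31 − 100 min = 07:51.
The Q&A starts at 07:51 + 100 min = 09:31.
The coffee break starts at 09:31 − 100 min = 07:51.
The workshop starts at 07:51 − 105 min = 06:06.
Registration is bounded by the workshop, so the earliest it can start is 06:06.

06:06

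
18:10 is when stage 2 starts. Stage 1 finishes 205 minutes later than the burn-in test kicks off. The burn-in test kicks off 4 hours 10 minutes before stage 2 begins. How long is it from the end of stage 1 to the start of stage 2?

The burn-in test starts at 18:10 − 250 min = 14:00.
Stage 1 ends at 14:00 + 205 min = 17:25.
From 17:25 to 18:10 is 45 minutes.

45 minutes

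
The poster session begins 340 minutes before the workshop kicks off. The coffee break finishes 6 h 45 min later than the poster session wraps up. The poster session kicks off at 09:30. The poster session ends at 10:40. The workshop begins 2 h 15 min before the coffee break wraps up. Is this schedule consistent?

The coffee break ends at 10:40 + 405 min = 17:25.
The workshop starts at 17:25 − 135 min = 15:10.
The poster session starts at 15:10 − 340 min = 09:30.
That matches the stated 09:30, so the schedule is consistent.

Yes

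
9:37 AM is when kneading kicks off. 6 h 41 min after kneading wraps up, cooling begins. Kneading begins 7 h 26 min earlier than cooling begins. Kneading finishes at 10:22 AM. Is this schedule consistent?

Cooling starts at 10:22 AM + 401 min = 5:03 PM.
Kneading starts at 5:03 PM − 446 min = 9:37 AM.
That matches the stated 9:37 AM, so the schedule is consistent.

Yes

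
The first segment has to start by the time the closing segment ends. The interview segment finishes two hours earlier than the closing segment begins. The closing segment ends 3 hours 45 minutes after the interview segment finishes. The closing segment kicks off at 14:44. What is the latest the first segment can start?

16:29

The interview segment ends at 14:44 − 120 min = 12:44.
The closing segment ends at 12:44 + 225 min = 16:29.
The first segment is bounded by the closing segment, so the latest it can start is 16:29.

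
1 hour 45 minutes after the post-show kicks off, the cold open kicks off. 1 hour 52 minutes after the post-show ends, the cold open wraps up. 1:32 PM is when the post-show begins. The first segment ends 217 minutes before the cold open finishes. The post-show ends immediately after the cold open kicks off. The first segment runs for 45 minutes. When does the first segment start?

The cold open starts at 1:32 PM + 105 min = 3:17 PM.
So the post-show ends at 3:17 PM.
The cold open ends at 3:17 PM + 112 min = 5:09 PM.
The first segment ends at 5:09 PM − 217 min = 1:32 PM.
The first segment starts at 1:32 PM − 45 min = 12:47 PM.

12:47 PM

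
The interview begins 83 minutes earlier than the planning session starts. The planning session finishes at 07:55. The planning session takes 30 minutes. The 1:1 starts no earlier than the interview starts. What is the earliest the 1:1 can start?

The planning session starts at 07:55 − 30 min = 07:25.
The interview starts at 07:25 − 83 min = 06:02.
The 1:1 is bounded by the interview, so the earliest it can start is 06:02.

06:02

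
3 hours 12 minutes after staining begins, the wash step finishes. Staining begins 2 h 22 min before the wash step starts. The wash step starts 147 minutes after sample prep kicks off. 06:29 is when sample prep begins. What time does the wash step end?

09:46

The wash step starts at 06:29 + 147 min = 08:56.
Staining starts at 08:56 − 142 min = 06:34.
The wash step ends at 06:34 + 192 min = 09:46.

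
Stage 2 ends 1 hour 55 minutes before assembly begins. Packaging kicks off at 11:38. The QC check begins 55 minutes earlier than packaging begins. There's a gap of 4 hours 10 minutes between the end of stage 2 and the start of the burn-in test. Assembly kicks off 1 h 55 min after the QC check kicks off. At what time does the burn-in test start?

The QC check starts at 11:38 − 55 min = 10:43.
Assembly starts at 10:43 + 115 min = 12:38.
Stage 2 ends at 12:38 − 115 min = 10:43.
The burn-in test starts at 10:43 + 250 min = 14:53.

14:53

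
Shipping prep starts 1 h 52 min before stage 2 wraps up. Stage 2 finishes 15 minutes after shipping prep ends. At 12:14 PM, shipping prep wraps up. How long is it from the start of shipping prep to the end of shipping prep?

1 h 37 min

Stage 2 ends at 12:14 PM + 15 min = 12:29 PM.
Shipping prep starts at 12:29 PM − 112 min = 10:37 AM.
From 10:37 AM to 12:14 PM is 1 h 37 min.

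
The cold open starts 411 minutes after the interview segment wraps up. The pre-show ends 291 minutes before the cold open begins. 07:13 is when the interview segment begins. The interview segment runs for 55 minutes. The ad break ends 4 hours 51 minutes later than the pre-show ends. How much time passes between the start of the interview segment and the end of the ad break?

7 h 46 min

The interview segment ends at 07:13 + 55 min = 08:08.
The cold open starts at 08:08 + 411 min = 14:59.
The pre-show ends at 14:59 − 291 min = 10:08.
The ad break ends at 10:08 + 291 min = 14:59.
From 07:13 to 14:59 is 7 h 46 min.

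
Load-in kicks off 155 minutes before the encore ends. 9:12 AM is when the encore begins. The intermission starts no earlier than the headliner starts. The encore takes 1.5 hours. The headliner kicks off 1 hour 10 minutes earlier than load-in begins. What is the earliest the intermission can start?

The encore ends at 9:12 AM + 90 min = 10:42 AM.
Load-in starts at 10:42 AM − 155 min = 8:07 AM.
The headliner starts at 8:07 AM − 70 min = 6:57 AM.
The intermission is bounded by the headliner, so the earliest it can start is 6:57 AM.

6:57 AM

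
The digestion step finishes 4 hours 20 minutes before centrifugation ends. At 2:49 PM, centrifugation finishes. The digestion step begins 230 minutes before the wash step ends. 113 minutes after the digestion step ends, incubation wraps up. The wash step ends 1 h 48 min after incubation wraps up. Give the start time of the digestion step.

10:20 AM

The digestion step ends at 2:49 PM − 260 min = 10:29 AM.
Incubation ends at 10:29 AM + 113 min = 12:22 PM.
The wash step ends at 12:22 PM + 108 min = 2:10 PM.
The digestion step starts at 2:10 PM − 230 min = 10:20 AM.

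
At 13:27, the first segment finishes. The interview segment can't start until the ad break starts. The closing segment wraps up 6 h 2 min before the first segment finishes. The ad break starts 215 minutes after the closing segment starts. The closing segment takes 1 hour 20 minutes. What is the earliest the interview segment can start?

09:40

The closing segment ends at 13:27 − 362 min = 07:25.
The closing segment starts at 07:25 − 80 min = 06:05.
The ad break starts at 06:05 + 215 min = 09:40.
The interview segment is bounded by the ad break, so the earliest it can start is 09:40.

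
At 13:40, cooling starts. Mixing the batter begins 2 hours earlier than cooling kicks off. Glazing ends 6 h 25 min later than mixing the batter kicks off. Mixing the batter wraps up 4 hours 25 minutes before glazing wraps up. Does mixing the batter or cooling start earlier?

Mixing the batter starts at 13:40 − 120 min = 11:40.
Mixing the batter starts at 11:40 and cooling starts at 13:40, so mixing the batter is first.

mixing the batter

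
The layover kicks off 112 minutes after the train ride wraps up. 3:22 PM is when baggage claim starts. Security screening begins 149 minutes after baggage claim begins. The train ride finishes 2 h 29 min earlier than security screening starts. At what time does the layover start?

Security screening starts at 3:22 PM + 149 min = 5:51 PM.
The train ride ends at 5:51 PM − 149 min = 3:22 PM.
The layover starts at 3:22 PM + 112 min = 5:14 PM.

5:14 PM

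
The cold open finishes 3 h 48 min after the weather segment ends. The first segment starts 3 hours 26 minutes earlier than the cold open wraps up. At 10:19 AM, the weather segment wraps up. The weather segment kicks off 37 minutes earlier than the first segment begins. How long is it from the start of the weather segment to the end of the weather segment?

The cold open ends at 10:19 AM + 228 min = 2:07 PM.
The first segment starts at 2:07 PM − 206 min = 10:41 AM.
The weather segment starts at 10:41 AM − 37 min = 10:04 AM.
From 10:04 AM to 10:19 AM is 15 minutes.

15 minutes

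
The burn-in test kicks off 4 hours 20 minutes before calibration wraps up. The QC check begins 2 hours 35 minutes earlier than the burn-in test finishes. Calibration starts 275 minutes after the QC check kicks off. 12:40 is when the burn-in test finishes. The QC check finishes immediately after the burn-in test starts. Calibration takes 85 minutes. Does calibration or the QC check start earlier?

the QC check

The QC check starts at 12:40 − 155 min = 10:05.
Calibration starts at 10:05 + 275 min = 14:40.
Calibration starts at 14:40 and the QC check starts at 10:05, so the QC check is first.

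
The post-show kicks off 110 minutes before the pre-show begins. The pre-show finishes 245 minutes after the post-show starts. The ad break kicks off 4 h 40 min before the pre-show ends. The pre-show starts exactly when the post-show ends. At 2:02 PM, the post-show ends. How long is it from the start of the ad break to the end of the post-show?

The pre-show starts at 2:02 PM.
The post-show starts at 2:02 PM − 110 min = 12:12 PM.
The pre-show ends at 12:12 PM + 245 min = 4:17 PM.
The ad break starts at 4:17 PM − 280 min = 11:37 AM.
From 11:37 AM to 2:02 PM is 2 h 25 min.

2 h 25 min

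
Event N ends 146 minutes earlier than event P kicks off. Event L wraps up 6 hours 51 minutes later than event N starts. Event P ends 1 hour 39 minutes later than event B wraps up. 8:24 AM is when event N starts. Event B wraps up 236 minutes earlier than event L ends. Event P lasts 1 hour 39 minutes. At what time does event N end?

8:53 AM

Event L ends at 8:24 AM + 411 min = 3:15 PM.
Event B ends at 3:15 PM − 236 min = 11:19 AM.
Event P ends at 11:19 AM + 99 min = 12:58 PM.
Event P starts at 12:58 PM − 99 min = 11:19 AM.
Event N ends at 11:19 AM − 146 min = 8:53 AM.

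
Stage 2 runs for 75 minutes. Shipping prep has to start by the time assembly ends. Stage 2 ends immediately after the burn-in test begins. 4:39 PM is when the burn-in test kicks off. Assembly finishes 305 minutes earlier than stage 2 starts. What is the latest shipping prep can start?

10:19 AM

Stage 2 ends at 4:39 PM.
Stage 2 starts at 4:39 PM − 75 min = 3:24 PM.
Assembly ends at 3:24 PM − 305 min = 10:19 AM.
Shipping prep is bounded by assembly, so the latest it can start is 10:19 AM.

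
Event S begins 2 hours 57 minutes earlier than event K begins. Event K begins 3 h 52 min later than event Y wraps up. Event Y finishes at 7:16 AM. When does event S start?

Event K starts at 7:16 AM + 232 min = 11:08 AM.
Event S starts at 11:08 AM − 177 min = 8:11 AM.

8:11 AM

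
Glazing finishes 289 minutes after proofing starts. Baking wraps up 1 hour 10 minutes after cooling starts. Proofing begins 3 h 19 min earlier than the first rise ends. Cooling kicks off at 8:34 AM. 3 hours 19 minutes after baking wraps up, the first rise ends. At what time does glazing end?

2:33 PM

Baking ends at 8:34 AM + 70 min = 9:44 AM.
The first rise ends at 9:44 AM + 199 min = 1:03 PM.
Proofing starts at 1:03 PM − 199 min = 9:44 AM.
Glazing ends at 9:44 AM + 289 min = 2:33 PM.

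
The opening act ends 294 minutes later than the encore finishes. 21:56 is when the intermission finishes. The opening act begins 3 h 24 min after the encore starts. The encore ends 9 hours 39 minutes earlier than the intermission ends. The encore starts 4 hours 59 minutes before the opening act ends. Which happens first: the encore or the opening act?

The encore ends at 21:56 − 579 min = 12:17.
The opening act ends at 12:17 + 294 min = 17:11.
The encore starts at 17:11 − 299 min = 12:12.
The opening act starts at 12:12 + 204 min = 15:36.
The encore starts at 12:12 and the opening act starts at 15:36, so the encore is first.

the encore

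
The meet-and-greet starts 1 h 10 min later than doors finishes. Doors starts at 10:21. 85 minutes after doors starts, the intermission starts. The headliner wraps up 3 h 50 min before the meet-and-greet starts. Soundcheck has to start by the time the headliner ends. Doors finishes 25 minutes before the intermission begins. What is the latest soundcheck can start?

The intermission starts at 10:21 + 85 min = 11:46.
Doors ends at 11:46 − 25 min = 11:21.
The meet-and-greet starts at 11:21 + 70 min = 12:31.
The headliner ends at 12:31 − 230 min = 08:41.
Soundcheck is bounded by the headliner, so the latest it can start is 08:41.

08:41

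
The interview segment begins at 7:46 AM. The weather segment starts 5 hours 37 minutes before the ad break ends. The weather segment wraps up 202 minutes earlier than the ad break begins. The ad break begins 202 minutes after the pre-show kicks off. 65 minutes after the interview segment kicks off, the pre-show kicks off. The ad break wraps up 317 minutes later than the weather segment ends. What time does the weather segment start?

The pre-show starts at 7:46 AM + 65 min = 8:51 AM.
The ad break starts at 8:51 AM + 202 min = 12:13 PM.
The weather segment ends at 12:13 PM − 202 min = 8:51 AM.
The ad break ends at 8:51 AM + 317 min = 2:08 PM.
The weather segment starts at 2:08 PM − 337 min = 8:31 AM.

8:31 AM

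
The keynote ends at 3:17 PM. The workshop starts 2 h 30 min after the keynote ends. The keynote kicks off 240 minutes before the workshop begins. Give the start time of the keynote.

The workshop starts at 3:17 PM + 150 min = 5:47 PM.
The keynote starts at 5:47 PM − 240 min = 1:47 PM.

1:47 PM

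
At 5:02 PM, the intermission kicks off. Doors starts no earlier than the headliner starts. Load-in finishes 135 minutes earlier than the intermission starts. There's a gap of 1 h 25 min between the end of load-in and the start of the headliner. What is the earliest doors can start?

4:12 PM

Load-in ends at 5:02 PM − 135 min = 2:47 PM.
The headliner starts at 2:47 PM + 85 min = 4:12 PM.
Doors is bounded by the headliner, so the earliest it can start is 4:12 PM.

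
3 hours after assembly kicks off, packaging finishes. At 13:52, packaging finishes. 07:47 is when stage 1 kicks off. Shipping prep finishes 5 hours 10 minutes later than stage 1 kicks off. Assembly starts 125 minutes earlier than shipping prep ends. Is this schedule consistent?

Shipping prep ends at 07:47 + 310 min = 12:57.
Assembly starts at 12:57 − 125 min = 10:52.
Packaging ends at 10:52 + 180 min = 13:52.
That matches the stated 13:52, so the schedule is consistent.

Yes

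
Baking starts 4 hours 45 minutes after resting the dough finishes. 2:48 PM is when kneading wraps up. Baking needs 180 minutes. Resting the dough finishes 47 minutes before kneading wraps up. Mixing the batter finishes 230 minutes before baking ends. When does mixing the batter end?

5:56 PM

Resting the dough ends at 2:48 PM − 47 min = 2:01 PM.
Baking starts at 2:01 PM + 285 min = 6:46 PM.
Baking ends at 6:46 PM + 180 min = 9:46 PM.
Mixing the batter ends at 9:46 PM − 230 min = 5:56 PM.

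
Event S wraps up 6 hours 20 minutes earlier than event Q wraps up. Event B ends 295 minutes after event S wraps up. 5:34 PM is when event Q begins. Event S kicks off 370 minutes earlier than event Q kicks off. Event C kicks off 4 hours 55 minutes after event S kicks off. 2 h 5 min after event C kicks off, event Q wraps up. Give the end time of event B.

4:59 PM

Event S starts at 5:34 PM − 370 min = 11:24 AM.
Event C starts at 11:24 AM + 295 min = 4:19 PM.
Event Q ends at 4:19 PM + 125 min = 6:24 PM.
Event S ends at 6:24 PM − 380 min = 12:04 PM.
Event B ends at 12:04 PM + 295 min = 4:59 PM.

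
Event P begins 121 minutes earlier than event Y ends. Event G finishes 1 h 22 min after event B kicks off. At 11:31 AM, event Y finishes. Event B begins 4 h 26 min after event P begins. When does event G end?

3:18 PM

Event P starts at 11:31 AM − 121 min = 9:30 AM.
Event B starts at 9:30 AM + 266 min = 1:56 PM.
Event G ends at 1:56 PM + 82 min = 3:18 PM.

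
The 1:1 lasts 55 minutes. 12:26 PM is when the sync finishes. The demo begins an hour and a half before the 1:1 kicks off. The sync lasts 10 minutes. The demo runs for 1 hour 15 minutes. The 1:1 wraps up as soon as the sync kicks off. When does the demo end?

The sync starts at 12:26 PM − 10 min = 12:16 PM.
So the 1:1 ends at 12:16 PM.
The 1:1 starts at 12:16 PM − 55 min = 11:21 AM.
The demo starts at 11:21 AM − 90 min = 9:51 AM.
The demo ends at 9:51 AM + 75 min = 11:06 AM.

11:06 AM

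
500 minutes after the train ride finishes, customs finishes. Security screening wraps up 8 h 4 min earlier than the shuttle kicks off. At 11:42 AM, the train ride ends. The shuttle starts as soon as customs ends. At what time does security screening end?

Customs ends at 11:42 AM + 500 min = 8:02 PM.
So the shuttle starts at 8:02 PM.
Security screening ends at 8:02 PM − 484 min = 11:58 AM.

11:58 AM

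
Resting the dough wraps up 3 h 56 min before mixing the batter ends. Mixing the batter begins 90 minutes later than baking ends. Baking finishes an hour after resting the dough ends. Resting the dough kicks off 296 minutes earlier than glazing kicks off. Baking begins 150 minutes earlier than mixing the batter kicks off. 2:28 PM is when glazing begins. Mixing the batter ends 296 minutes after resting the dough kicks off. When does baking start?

Resting the dough starts at 2:28 PM − 296 min = 9:32 AM.
Mixing the batter ends at 9:32 AM + 296 min = 2:28 PM.
Resting the dough ends at 2:28 PM − 236 min = 10:32 AM.
Baking ends at 10:32 AM + 60 min = 11:32 AM.
Mixing the batter starts at 11:32 AM + 90 min = 1:02 PM.
Baking starts at 1:02 PM − 150 min = 10:32 AM.

10:32 AM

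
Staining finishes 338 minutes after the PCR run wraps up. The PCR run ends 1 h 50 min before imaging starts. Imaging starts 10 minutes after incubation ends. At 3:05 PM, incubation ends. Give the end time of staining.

7:03 PM

Imaging starts at 3:05 PM + 10 min = 3:15 PM.
The PCR run ends at 3:15 PM − 110 min = 1:25 PM.
Staining ends at 1:25 PM + 338 min = 7:03 PM.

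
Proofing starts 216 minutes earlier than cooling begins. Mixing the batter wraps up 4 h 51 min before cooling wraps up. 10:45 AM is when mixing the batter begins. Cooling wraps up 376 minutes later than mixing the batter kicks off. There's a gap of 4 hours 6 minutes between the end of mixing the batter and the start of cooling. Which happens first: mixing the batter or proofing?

Cooling ends at 10:45 AM + 376 min = 5:01 PM.
Mixing the batter ends at 5:01 PM − 291 min = 12:10 PM.
Cooling starts at 12:10 PM + 246 min = 4:16 PM.
Proofing starts at 4:16 PM − 216 min = 12:40 PM.
Mixing the batter starts at 10:45 AM and proofing starts at 12:40 PM, so mixing the batter is first.

mixing the batter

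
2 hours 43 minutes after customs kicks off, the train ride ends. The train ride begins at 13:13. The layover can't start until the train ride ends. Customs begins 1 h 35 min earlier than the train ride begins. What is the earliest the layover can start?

Customs starts at 13:13 − 95 min = 11:38.
The train ride ends at 11:38 + 163 min = 14:21.
The layover is bounded by the train ride, so the earliest it can start is 14:21.

14:21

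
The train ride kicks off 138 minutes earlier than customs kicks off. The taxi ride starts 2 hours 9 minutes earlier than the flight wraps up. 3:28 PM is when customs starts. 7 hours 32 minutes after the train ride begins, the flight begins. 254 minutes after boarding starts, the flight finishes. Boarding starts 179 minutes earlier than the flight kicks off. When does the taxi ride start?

7:48 PM

The train ride starts at 3:28 PM − 138 min = 1:10 PM.
The flight starts at 1:10 PM + 452 min = 8:42 PM.
Boarding starts at 8:42 PM − 179 min = 5:43 PM.
The flight ends at 5:43 PM + 254 min = 9:57 PM.
The taxi ride starts at 9:57 PM − 129 min = 7:48 PM.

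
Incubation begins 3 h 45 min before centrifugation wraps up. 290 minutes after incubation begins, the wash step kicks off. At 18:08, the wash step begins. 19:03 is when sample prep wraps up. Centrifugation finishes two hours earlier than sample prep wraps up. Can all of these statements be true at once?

Yes

Centrifugation ends at 19:03 − 120 min = 17:03.
Incubation starts at 17:03 − 225 min = 13:18.
The wash step starts at 13:18 + 290 min = 18:08.
That matches the stated 18:08, so the schedule is consistent.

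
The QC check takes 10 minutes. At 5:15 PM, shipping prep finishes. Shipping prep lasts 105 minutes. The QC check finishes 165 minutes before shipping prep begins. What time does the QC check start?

Shipping prep starts at 5:15 PM − 105 min = 3:30 PM.
The QC check ends at 3:30 PM − 165 min = 12:45 PM.
The QC check starts at 12:45 PM − 10 min = 12:35 PM.

12:35 PM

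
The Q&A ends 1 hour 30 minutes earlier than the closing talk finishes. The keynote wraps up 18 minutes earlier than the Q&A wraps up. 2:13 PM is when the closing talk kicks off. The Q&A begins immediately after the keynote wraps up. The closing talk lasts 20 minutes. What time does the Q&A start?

12:45 PM

The closing talk ends at 2:13 PM + 20 min = 2:33 PM.
The Q&A ends at 2:33 PM − 90 min = 1:03 PM.
The keynote ends at 1:03 PM − 18 min = 12:45 PM.
So the Q&A starts at 12:45 PM.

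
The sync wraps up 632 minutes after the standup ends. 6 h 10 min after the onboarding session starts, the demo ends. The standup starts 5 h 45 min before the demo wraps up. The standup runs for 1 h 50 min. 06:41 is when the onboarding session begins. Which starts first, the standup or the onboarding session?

The demo ends at 06:41 + 370 min = 12:51.
The standup starts at 12:51 − 345 min = 07:06.
The standup starts at 07:06 and the onboarding session starts at 06:41, so the onboarding session is first.

the onboarding session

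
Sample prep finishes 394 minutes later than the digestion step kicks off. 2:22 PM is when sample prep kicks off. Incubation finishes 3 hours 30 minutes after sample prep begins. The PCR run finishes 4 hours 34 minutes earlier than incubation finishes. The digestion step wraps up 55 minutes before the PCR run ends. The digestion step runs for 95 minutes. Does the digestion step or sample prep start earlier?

Incubation ends at 2:22 PM + 210 min = 5:52 PM.
The PCR run ends at 5:52 PM − 274 min = 1:18 PM.
The digestion step ends at 1:18 PM − 55 min = 12:23 PM.
The digestion step starts at 12:23 PM − 95 min = 10:48 AM.
The digestion step starts at 10:48 AM and sample prep starts at 2:22 PM, so the digestion step is first.

the digestion step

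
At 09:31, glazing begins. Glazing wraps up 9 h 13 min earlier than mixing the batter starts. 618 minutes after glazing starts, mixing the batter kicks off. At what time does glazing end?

Mixing the batter starts at 09:31 + 618 min = 19:49.
Glazing ends at 19:49 − 553 min = 10:36.

10:36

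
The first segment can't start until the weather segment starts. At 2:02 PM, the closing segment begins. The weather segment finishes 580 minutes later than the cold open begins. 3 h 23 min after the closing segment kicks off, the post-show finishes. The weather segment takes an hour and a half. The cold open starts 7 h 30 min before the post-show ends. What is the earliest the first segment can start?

The post-show ends at 2:02 PM + 203 min = 5:25 PM.
The cold open starts at 5:25 PM − 450 min = 9:55 AM.
The weather segment ends at 9:55 AM + 580 min = 7:35 PM.
The weather segment starts at 7:35 PM − 90 min = 6:05 PM.
The first segment is bounded by the weather segment, so the earliest it can start is 6:05 PM.

6:05 PM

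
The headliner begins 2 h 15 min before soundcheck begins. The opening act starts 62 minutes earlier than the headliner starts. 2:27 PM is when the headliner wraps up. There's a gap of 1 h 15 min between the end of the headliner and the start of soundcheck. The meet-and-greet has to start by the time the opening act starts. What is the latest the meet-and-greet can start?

12:25 PM

Soundcheck starts at 2:27 PM + 75 min = 3:42 PM.
The headliner starts at 3:42 PM − 135 min = 1:27 PM.
The opening act starts at 1:27 PM − 62 min = 12:25 PM.
The meet-and-greet is bounded by the opening act, so the latest it can start is 12:25 PM.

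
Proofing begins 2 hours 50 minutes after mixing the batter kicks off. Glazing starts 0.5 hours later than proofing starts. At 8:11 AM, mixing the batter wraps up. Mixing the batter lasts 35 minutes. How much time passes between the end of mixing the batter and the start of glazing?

Mixing the batter starts at 8:11 AM − 35 min = 7:36 AM.
Proofing starts at 7:36 AM + 170 min = 10:26 AM.
Glazing starts at 10:26 AM + 30 min = 10:56 AM.
From 8:11 AM to 10:56 AM is 165 minutes.

165 minutes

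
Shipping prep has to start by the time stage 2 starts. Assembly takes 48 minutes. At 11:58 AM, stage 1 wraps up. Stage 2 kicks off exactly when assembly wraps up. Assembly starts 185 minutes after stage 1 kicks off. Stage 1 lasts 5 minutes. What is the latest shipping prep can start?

Stage 1 starts at 11:58 AM − 5 min = 11:53 AM.
Assembly starts at 11:53 AM + 185 min = 2:58 PM.
Assembly ends at 2:58 PM + 48 min = 3:46 PM.
So stage 2 starts at 3:46 PM.
Shipping prep is bounded by stage 2, so the latest it can start is 3:46 PM.

3:46 PM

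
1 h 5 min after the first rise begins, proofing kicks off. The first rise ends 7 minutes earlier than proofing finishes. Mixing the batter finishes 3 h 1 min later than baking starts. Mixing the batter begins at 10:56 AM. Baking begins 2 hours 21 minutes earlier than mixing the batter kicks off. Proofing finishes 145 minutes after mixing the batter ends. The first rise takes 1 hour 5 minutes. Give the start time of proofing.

Baking starts at 10:56 AM − 141 min = 8:35 AM.
Mixing the batter ends at 8:35 AM + 181 min = 11:36 AM.
Proofing ends at 11:36 AM + 145 min = 2:01 PM.
The first rise ends at 2:01 PM − 7 min = 1:54 PM.
The first rise starts at 1:54 PM − 65 min = 12:49 PM.
Proofing starts at 12:49 PM + 65 min = 1:54 PM.

1:54 PM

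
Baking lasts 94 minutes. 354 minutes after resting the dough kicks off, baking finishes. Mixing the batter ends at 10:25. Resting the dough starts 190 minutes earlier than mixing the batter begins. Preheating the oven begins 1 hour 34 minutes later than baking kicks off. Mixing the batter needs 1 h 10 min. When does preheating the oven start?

Mixing the batter starts at 10:25 − 70 min = 09:15.
Resting the dough starts at 09:15 − 190 min = 06:05.
Baking ends at 06:05 + 354 min = 11:59.
Baking starts at 11:59 − 94 min = 10:25.
Preheating the oven starts at 10:25 + 94 min = 11:59.

11:59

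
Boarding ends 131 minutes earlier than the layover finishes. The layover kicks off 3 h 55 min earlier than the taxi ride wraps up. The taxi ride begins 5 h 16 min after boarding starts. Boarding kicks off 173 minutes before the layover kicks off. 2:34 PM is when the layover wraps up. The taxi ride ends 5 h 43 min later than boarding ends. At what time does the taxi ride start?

4:34 PM

Boarding ends at 2:34 PM − 131 min = 12:23 PM.
The taxi ride ends at 12:23 PM + 343 min = 6:06 PM.
The layover starts at 6:06 PM − 235 min = 2:11 PM.
Boarding starts at 2:11 PM − 173 min = 11:18 AM.
The taxi ride starts at 11:18 AM + 316 min = 4:34 PM.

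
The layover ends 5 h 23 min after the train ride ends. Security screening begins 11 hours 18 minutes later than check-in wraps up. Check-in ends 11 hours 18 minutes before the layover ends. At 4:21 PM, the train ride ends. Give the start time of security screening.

9:44 PM

The layover ends at 4:21 PM + 323 min = 9:44 PM.
Check-in ends at 9:44 PM − 678 min = 10:26 AM.
Security screening starts at 10:26 AM + 678 min = 9:44 PM.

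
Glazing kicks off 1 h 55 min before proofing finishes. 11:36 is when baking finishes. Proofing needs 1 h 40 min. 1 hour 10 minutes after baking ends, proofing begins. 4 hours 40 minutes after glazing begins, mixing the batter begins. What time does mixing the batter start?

17:11

Proofing starts at 11:36 + 70 min = 12:46.
Proofing ends at 12:46 + 100 min = 14:26.
Glazing starts at 14:26 − 115 min = 12:31.
Mixing the batter starts at 12:31 + 280 min = 17:11.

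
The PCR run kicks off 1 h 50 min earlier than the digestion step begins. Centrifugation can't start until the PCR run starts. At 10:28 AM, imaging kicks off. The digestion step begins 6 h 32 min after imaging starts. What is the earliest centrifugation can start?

3:10 PM

The digestion step starts at 10:28 AM + 392 min = 5:00 PM.
The PCR run starts at 5:00 PM − 110 min = 3:10 PM.
Centrifugation is bounded by the PCR run, so the earliest it can start is 3:10 PM.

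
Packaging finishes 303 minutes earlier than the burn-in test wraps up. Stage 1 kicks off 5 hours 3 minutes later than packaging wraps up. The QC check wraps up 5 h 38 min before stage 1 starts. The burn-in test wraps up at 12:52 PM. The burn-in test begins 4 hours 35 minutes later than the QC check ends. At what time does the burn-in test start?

Packaging ends at 12:52 PM − 303 min = 7:49 AM.
Stage 1 starts at 7:49 AM + 303 min = 12:52 PM.
The QC check ends at 12:52 PM − 338 min = 7:14 AM.
The burn-in test starts at 7:14 AM + 275 min = 11:49 AM.

11:49 AM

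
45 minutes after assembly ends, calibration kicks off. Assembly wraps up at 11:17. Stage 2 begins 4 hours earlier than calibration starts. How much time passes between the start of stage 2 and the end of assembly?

Calibration starts at 11:17 + 45 min = 12:02.
Stage 2 starts at 12:02 − 240 min = 08:02.
From 08:02 to 11:17 is 3 h 15 min.

3 h 15 min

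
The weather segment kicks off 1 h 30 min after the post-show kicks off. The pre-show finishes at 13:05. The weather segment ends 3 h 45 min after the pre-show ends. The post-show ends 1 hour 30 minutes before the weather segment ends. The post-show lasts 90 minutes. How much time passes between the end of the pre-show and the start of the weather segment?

The weather segment ends at 13:05 + 225 min = 16:50.
The post-show ends at 16:50 − 90 min = 15:20.
The post-show starts at 15:20 − 90 min = 13:50.
The weather segment starts at 13:50 + 90 min = 15:20.
From 13:05 to 15:20 is 135 minutes.

135 minutes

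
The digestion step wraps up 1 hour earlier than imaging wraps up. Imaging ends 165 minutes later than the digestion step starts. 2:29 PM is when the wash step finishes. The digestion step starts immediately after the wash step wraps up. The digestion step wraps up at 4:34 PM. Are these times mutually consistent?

No

The digestion step starts at 2:29 PM.
Imaging ends at 2:29 PM + 165 min = 5:14 PM.
The digestion step ends at 5:14 PM − 60 min = 4:14 PM.
But the digestion step is also said to end at 4:34 PM — a 20-minute conflict.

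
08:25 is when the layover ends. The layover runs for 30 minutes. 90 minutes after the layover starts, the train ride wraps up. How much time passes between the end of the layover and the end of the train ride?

60 minutes

The layover starts at 08:25 − 30 min = 07:55.
The train ride ends at 07:55 + 90 min = 09:25.
From 08:25 to 09:25 is 60 minutes.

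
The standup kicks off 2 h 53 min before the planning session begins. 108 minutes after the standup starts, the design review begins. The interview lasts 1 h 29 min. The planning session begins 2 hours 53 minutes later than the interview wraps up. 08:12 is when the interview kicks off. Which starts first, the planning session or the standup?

The interview ends at 08:12 + 89 min = 09:41.
The planning session starts at 09:41 + 173 min = 12:34.
The standup starts at 12:34 − 173 min = 09:41.
The planning session starts at 12:34 and the standup starts at 09:41, so the standup is first.

the standup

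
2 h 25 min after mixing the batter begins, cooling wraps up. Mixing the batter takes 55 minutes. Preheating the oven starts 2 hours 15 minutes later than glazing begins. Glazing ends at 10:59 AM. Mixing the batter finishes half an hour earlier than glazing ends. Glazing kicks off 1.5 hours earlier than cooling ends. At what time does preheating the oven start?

Mixing the batter ends at 10:59 AM − 30 min = 10:29 AM.
Mixing the batter starts at 10:29 AM − 55 min = 9:34 AM.
Cooling ends at 9:34 AM + 145 min = 11:59 AM.
Glazing starts at 11:59 AM − 90 min = 10:29 AM.
Preheating the oven starts at 10:29 AM + 135 min = 12:44 PM.

12:44 PM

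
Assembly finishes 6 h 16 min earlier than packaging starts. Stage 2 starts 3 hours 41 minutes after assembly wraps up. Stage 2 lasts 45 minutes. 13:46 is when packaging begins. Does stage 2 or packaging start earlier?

Assembly ends at 13:46 − 376 min = 07:30.
Stage 2 starts at 07:30 + 221 min = 11:11.
Stage 2 starts at 11:11 and packaging starts at 13:46, so stage 2 is first.

stage 2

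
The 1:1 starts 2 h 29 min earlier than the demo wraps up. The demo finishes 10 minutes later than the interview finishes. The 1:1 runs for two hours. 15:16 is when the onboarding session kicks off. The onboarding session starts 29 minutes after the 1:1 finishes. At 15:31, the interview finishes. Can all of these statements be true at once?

The demo ends at 15:31 + 10 min = 15:41.
The 1:1 starts at 15:41 − 149 min = 13:12.
The 1:1 ends at 13:12 + 120 min = 15:12.
The onboarding session starts at 15:12 + 29 min = 15:41.
But the onboarding session is also said to start at 15:16 — a 25-minute conflict.

No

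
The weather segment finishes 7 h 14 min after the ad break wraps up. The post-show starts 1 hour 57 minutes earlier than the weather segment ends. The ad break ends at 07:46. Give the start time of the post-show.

The weather segment ends at 07:46 + 434 min = 15:00.
The post-show starts at 15:00 − 117 min = 13:03.

13:03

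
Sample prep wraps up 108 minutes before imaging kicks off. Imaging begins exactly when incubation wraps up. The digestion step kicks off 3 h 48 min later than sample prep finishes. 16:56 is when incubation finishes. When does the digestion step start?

Imaging starts at 16:56.
Sample prep ends at 16:56 − 108 min = 15:08.
The digestion step starts at 15:08 + 228 min = 18:56.

18:56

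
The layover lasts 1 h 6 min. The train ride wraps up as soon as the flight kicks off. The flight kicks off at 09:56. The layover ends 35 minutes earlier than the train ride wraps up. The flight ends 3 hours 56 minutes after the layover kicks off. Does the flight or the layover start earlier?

the layover

The train ride ends at 09:56.
The layover ends at 09:56 − 35 min = 09:21.
The layover starts at 09:21 − 66 min = 08:15.
The flight starts at 09:56 and the layover starts at 08:15, so the layover is first.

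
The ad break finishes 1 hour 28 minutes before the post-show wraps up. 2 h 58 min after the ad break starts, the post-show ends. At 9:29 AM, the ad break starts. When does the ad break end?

The post-show ends at 9:29 AM + 178 min = 12:27 PM.
The ad break ends at 12:27 PM − 88 min = 10:59 AM.

10:59 AM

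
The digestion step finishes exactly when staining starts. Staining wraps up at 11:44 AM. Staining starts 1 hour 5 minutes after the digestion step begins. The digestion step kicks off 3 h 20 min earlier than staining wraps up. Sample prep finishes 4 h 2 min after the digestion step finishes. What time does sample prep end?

The digestion step starts at 11:44 AM − 200 min = 8:24 AM.
Staining starts at 8:24 AM + 65 min = 9:29 AM.
So the digestion step ends at 9:29 AM.
Sample prep ends at 9:29 AM + 242 min = 1:31 PM.

1:31 PM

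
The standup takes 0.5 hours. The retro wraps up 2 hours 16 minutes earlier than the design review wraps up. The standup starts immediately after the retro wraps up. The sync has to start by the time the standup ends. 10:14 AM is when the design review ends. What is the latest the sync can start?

The retro ends at 10:14 AM − 136 min = 7:58 AM.
So the standup starts at 7:58 AM.
The standup ends at 7:58 AM + 30 min = 8:28 AM.
The sync is bounded by the standup, so the latest it can start is 8:28 AM.

8:28 AM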